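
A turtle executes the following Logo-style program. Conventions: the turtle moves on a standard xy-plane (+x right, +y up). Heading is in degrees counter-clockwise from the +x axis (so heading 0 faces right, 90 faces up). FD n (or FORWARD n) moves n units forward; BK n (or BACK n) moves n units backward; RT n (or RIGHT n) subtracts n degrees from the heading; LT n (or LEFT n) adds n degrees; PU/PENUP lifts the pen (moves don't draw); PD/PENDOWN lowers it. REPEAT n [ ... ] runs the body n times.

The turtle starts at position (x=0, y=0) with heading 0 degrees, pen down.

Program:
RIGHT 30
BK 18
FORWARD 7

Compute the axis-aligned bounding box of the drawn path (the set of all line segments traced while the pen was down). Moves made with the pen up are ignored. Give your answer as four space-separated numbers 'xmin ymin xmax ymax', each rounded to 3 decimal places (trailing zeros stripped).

Executing turtle program step by step:
Start: pos=(0,0), heading=0, pen down
RT 30: heading 0 -> 330
BK 18: (0,0) -> (-15.588,9) [heading=330, draw]
FD 7: (-15.588,9) -> (-9.526,5.5) [heading=330, draw]
Final: pos=(-9.526,5.5), heading=330, 2 segment(s) drawn

Segment endpoints: x in {-15.588, -9.526, 0}, y in {0, 5.5, 9}
xmin=-15.588, ymin=0, xmax=0, ymax=9

Answer: -15.588 0 0 9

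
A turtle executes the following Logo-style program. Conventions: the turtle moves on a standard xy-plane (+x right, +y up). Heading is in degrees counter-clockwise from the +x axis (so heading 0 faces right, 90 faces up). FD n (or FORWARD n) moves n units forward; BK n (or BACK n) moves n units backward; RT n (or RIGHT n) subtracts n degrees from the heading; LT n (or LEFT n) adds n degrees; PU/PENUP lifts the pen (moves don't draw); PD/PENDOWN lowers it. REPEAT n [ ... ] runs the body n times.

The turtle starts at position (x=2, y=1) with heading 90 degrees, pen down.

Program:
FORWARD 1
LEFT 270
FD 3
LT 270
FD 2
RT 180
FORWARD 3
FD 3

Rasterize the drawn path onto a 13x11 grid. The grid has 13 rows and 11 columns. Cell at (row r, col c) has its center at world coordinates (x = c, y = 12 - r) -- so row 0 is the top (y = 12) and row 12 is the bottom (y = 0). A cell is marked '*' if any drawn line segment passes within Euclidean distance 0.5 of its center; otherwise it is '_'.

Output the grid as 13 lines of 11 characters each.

Answer: ___________
___________
___________
___________
___________
___________
_____*_____
_____*_____
_____*_____
_____*_____
__****_____
__*__*_____
_____*_____

Derivation:
Segment 0: (2,1) -> (2,2)
Segment 1: (2,2) -> (5,2)
Segment 2: (5,2) -> (5,-0)
Segment 3: (5,-0) -> (5,3)
Segment 4: (5,3) -> (5,6)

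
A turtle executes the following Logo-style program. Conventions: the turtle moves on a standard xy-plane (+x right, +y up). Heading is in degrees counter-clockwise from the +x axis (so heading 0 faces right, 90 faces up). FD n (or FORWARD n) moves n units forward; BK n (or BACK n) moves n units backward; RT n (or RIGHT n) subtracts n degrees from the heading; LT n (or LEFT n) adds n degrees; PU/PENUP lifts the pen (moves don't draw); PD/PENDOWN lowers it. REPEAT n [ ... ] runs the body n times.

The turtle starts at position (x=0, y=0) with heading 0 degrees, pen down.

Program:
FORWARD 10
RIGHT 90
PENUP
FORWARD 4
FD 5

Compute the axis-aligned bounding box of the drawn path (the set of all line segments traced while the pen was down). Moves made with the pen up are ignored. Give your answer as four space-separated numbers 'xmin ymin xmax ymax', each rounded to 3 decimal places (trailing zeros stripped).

Executing turtle program step by step:
Start: pos=(0,0), heading=0, pen down
FD 10: (0,0) -> (10,0) [heading=0, draw]
RT 90: heading 0 -> 270
PU: pen up
FD 4: (10,0) -> (10,-4) [heading=270, move]
FD 5: (10,-4) -> (10,-9) [heading=270, move]
Final: pos=(10,-9), heading=270, 1 segment(s) drawn

Segment endpoints: x in {0, 10}, y in {0}
xmin=0, ymin=0, xmax=10, ymax=0

Answer: 0 0 10 0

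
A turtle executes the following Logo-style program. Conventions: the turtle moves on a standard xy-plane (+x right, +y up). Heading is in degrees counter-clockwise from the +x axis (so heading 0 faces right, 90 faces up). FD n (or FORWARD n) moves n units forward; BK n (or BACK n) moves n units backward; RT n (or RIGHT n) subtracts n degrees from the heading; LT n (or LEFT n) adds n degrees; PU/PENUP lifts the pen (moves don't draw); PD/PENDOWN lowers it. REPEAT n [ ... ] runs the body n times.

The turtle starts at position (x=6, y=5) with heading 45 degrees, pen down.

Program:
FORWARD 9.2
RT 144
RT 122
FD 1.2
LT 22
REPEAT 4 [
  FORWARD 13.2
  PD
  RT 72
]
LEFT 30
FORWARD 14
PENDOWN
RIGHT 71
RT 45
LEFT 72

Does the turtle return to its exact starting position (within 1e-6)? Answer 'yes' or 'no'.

Executing turtle program step by step:
Start: pos=(6,5), heading=45, pen down
FD 9.2: (6,5) -> (12.505,11.505) [heading=45, draw]
RT 144: heading 45 -> 261
RT 122: heading 261 -> 139
FD 1.2: (12.505,11.505) -> (11.6,12.293) [heading=139, draw]
LT 22: heading 139 -> 161
REPEAT 4 [
  -- iteration 1/4 --
  FD 13.2: (11.6,12.293) -> (-0.881,16.59) [heading=161, draw]
  PD: pen down
  RT 72: heading 161 -> 89
  -- iteration 2/4 --
  FD 13.2: (-0.881,16.59) -> (-0.651,29.788) [heading=89, draw]
  PD: pen down
  RT 72: heading 89 -> 17
  -- iteration 3/4 --
  FD 13.2: (-0.651,29.788) -> (11.972,33.647) [heading=17, draw]
  PD: pen down
  RT 72: heading 17 -> 305
  -- iteration 4/4 --
  FD 13.2: (11.972,33.647) -> (19.544,22.835) [heading=305, draw]
  PD: pen down
  RT 72: heading 305 -> 233
]
LT 30: heading 233 -> 263
FD 14: (19.544,22.835) -> (17.838,8.939) [heading=263, draw]
PD: pen down
RT 71: heading 263 -> 192
RT 45: heading 192 -> 147
LT 72: heading 147 -> 219
Final: pos=(17.838,8.939), heading=219, 7 segment(s) drawn

Start position: (6, 5)
Final position: (17.838, 8.939)
Distance = 12.476; >= 1e-6 -> NOT closed

Answer: no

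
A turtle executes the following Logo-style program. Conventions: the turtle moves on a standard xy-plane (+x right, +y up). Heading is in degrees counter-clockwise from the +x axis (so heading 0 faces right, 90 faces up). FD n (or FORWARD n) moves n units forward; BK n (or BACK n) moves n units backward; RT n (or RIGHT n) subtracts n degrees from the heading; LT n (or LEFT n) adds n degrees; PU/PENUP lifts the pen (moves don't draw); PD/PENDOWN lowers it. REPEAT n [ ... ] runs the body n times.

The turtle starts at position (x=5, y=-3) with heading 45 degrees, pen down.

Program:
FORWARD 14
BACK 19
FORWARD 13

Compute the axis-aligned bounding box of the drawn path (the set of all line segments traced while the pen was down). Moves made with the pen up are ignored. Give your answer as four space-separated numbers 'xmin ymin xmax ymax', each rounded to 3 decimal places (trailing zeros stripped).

Executing turtle program step by step:
Start: pos=(5,-3), heading=45, pen down
FD 14: (5,-3) -> (14.899,6.899) [heading=45, draw]
BK 19: (14.899,6.899) -> (1.464,-6.536) [heading=45, draw]
FD 13: (1.464,-6.536) -> (10.657,2.657) [heading=45, draw]
Final: pos=(10.657,2.657), heading=45, 3 segment(s) drawn

Segment endpoints: x in {1.464, 5, 10.657, 14.899}, y in {-6.536, -3, 2.657, 6.899}
xmin=1.464, ymin=-6.536, xmax=14.899, ymax=6.899

Answer: 1.464 -6.536 14.899 6.899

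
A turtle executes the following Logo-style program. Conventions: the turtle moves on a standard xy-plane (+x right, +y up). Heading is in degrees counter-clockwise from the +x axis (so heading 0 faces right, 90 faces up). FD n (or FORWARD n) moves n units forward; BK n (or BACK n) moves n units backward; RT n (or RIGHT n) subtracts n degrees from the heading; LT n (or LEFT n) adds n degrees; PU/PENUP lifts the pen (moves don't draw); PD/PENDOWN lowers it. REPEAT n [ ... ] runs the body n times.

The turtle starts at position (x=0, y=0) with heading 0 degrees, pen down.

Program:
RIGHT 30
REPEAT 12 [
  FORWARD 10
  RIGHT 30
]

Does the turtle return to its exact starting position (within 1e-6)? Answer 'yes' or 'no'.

Answer: yes

Derivation:
Executing turtle program step by step:
Start: pos=(0,0), heading=0, pen down
RT 30: heading 0 -> 330
REPEAT 12 [
  -- iteration 1/12 --
  FD 10: (0,0) -> (8.66,-5) [heading=330, draw]
  RT 30: heading 330 -> 300
  -- iteration 2/12 --
  FD 10: (8.66,-5) -> (13.66,-13.66) [heading=300, draw]
  RT 30: heading 300 -> 270
  -- iteration 3/12 --
  FD 10: (13.66,-13.66) -> (13.66,-23.66) [heading=270, draw]
  RT 30: heading 270 -> 240
  -- iteration 4/12 --
  FD 10: (13.66,-23.66) -> (8.66,-32.321) [heading=240, draw]
  RT 30: heading 240 -> 210
  -- iteration 5/12 --
  FD 10: (8.66,-32.321) -> (0,-37.321) [heading=210, draw]
  RT 30: heading 210 -> 180
  -- iteration 6/12 --
  FD 10: (0,-37.321) -> (-10,-37.321) [heading=180, draw]
  RT 30: heading 180 -> 150
  -- iteration 7/12 --
  FD 10: (-10,-37.321) -> (-18.66,-32.321) [heading=150, draw]
  RT 30: heading 150 -> 120
  -- iteration 8/12 --
  FD 10: (-18.66,-32.321) -> (-23.66,-23.66) [heading=120, draw]
  RT 30: heading 120 -> 90
  -- iteration 9/12 --
  FD 10: (-23.66,-23.66) -> (-23.66,-13.66) [heading=90, draw]
  RT 30: heading 90 -> 60
  -- iteration 10/12 --
  FD 10: (-23.66,-13.66) -> (-18.66,-5) [heading=60, draw]
  RT 30: heading 60 -> 30
  -- iteration 11/12 --
  FD 10: (-18.66,-5) -> (-10,0) [heading=30, draw]
  RT 30: heading 30 -> 0
  -- iteration 12/12 --
  FD 10: (-10,0) -> (0,0) [heading=0, draw]
  RT 30: heading 0 -> 330
]
Final: pos=(0,0), heading=330, 12 segment(s) drawn

Start position: (0, 0)
Final position: (0, 0)
Distance = 0; < 1e-6 -> CLOSED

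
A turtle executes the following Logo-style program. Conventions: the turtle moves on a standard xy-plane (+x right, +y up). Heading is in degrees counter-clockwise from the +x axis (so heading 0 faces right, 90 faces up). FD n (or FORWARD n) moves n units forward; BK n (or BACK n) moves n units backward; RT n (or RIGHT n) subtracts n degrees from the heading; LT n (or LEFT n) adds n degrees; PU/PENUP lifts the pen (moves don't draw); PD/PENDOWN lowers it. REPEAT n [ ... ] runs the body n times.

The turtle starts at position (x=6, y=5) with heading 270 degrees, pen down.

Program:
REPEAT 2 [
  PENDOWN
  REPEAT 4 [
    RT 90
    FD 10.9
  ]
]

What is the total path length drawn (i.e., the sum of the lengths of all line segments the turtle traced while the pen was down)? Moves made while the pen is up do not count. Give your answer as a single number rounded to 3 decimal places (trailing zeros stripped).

Answer: 87.2

Derivation:
Executing turtle program step by step:
Start: pos=(6,5), heading=270, pen down
REPEAT 2 [
  -- iteration 1/2 --
  PD: pen down
  REPEAT 4 [
    -- iteration 1/4 --
    RT 90: heading 270 -> 180
    FD 10.9: (6,5) -> (-4.9,5) [heading=180, draw]
    -- iteration 2/4 --
    RT 90: heading 180 -> 90
    FD 10.9: (-4.9,5) -> (-4.9,15.9) [heading=90, draw]
    -- iteration 3/4 --
    RT 90: heading 90 -> 0
    FD 10.9: (-4.9,15.9) -> (6,15.9) [heading=0, draw]
    -- iteration 4/4 --
    RT 90: heading 0 -> 270
    FD 10.9: (6,15.9) -> (6,5) [heading=270, draw]
  ]
  -- iteration 2/2 --
  PD: pen down
  REPEAT 4 [
    -- iteration 1/4 --
    RT 90: heading 270 -> 180
    FD 10.9: (6,5) -> (-4.9,5) [heading=180, draw]
    -- iteration 2/4 --
    RT 90: heading 180 -> 90
    FD 10.9: (-4.9,5) -> (-4.9,15.9) [heading=90, draw]
    -- iteration 3/4 --
    RT 90: heading 90 -> 0
    FD 10.9: (-4.9,15.9) -> (6,15.9) [heading=0, draw]
    -- iteration 4/4 --
    RT 90: heading 0 -> 270
    FD 10.9: (6,15.9) -> (6,5) [heading=270, draw]
  ]
]
Final: pos=(6,5), heading=270, 8 segment(s) drawn

Segment lengths:
  seg 1: (6,5) -> (-4.9,5), length = 10.9
  seg 2: (-4.9,5) -> (-4.9,15.9), length = 10.9
  seg 3: (-4.9,15.9) -> (6,15.9), length = 10.9
  seg 4: (6,15.9) -> (6,5), length = 10.9
  seg 5: (6,5) -> (-4.9,5), length = 10.9
  seg 6: (-4.9,5) -> (-4.9,15.9), length = 10.9
  seg 7: (-4.9,15.9) -> (6,15.9), length = 10.9
  seg 8: (6,15.9) -> (6,5), length = 10.9
Total = 87.2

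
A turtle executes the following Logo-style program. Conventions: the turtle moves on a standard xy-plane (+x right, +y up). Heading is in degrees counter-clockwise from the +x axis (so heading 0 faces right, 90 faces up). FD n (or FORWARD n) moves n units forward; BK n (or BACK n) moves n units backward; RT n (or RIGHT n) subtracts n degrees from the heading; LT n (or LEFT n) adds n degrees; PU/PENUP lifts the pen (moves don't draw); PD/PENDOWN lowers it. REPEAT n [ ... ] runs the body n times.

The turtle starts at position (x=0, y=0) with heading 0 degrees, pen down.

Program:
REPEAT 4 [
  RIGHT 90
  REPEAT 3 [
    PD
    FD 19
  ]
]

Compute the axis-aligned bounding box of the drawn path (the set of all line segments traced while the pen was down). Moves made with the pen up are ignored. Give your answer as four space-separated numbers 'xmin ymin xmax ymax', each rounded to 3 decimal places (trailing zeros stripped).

Executing turtle program step by step:
Start: pos=(0,0), heading=0, pen down
REPEAT 4 [
  -- iteration 1/4 --
  RT 90: heading 0 -> 270
  REPEAT 3 [
    -- iteration 1/3 --
    PD: pen down
    FD 19: (0,0) -> (0,-19) [heading=270, draw]
    -- iteration 2/3 --
    PD: pen down
    FD 19: (0,-19) -> (0,-38) [heading=270, draw]
    -- iteration 3/3 --
    PD: pen down
    FD 19: (0,-38) -> (0,-57) [heading=270, draw]
  ]
  -- iteration 2/4 --
  RT 90: heading 270 -> 180
  REPEAT 3 [
    -- iteration 1/3 --
    PD: pen down
    FD 19: (0,-57) -> (-19,-57) [heading=180, draw]
    -- iteration 2/3 --
    PD: pen down
    FD 19: (-19,-57) -> (-38,-57) [heading=180, draw]
    -- iteration 3/3 --
    PD: pen down
    FD 19: (-38,-57) -> (-57,-57) [heading=180, draw]
  ]
  -- iteration 3/4 --
  RT 90: heading 180 -> 90
  REPEAT 3 [
    -- iteration 1/3 --
    PD: pen down
    FD 19: (-57,-57) -> (-57,-38) [heading=90, draw]
    -- iteration 2/3 --
    PD: pen down
    FD 19: (-57,-38) -> (-57,-19) [heading=90, draw]
    -- iteration 3/3 --
    PD: pen down
    FD 19: (-57,-19) -> (-57,0) [heading=90, draw]
  ]
  -- iteration 4/4 --
  RT 90: heading 90 -> 0
  REPEAT 3 [
    -- iteration 1/3 --
    PD: pen down
    FD 19: (-57,0) -> (-38,0) [heading=0, draw]
    -- iteration 2/3 --
    PD: pen down
    FD 19: (-38,0) -> (-19,0) [heading=0, draw]
    -- iteration 3/3 --
    PD: pen down
    FD 19: (-19,0) -> (0,0) [heading=0, draw]
  ]
]
Final: pos=(0,0), heading=0, 12 segment(s) drawn

Segment endpoints: x in {-57, -38, -19, -19, 0, 0, 0, 0}, y in {-57, -38, -19, 0, 0, 0, 0}
xmin=-57, ymin=-57, xmax=0, ymax=0

Answer: -57 -57 0 0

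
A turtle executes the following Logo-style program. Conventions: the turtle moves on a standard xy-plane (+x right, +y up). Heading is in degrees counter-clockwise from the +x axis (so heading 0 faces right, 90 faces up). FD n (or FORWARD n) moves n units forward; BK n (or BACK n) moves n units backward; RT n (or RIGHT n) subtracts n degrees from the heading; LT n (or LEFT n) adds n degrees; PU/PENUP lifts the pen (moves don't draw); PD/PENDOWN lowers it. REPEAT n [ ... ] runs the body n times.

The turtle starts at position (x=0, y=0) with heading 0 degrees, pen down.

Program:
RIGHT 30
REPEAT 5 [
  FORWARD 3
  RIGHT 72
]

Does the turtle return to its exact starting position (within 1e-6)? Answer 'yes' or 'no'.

Executing turtle program step by step:
Start: pos=(0,0), heading=0, pen down
RT 30: heading 0 -> 330
REPEAT 5 [
  -- iteration 1/5 --
  FD 3: (0,0) -> (2.598,-1.5) [heading=330, draw]
  RT 72: heading 330 -> 258
  -- iteration 2/5 --
  FD 3: (2.598,-1.5) -> (1.974,-4.434) [heading=258, draw]
  RT 72: heading 258 -> 186
  -- iteration 3/5 --
  FD 3: (1.974,-4.434) -> (-1.009,-4.748) [heading=186, draw]
  RT 72: heading 186 -> 114
  -- iteration 4/5 --
  FD 3: (-1.009,-4.748) -> (-2.229,-2.007) [heading=114, draw]
  RT 72: heading 114 -> 42
  -- iteration 5/5 --
  FD 3: (-2.229,-2.007) -> (0,0) [heading=42, draw]
  RT 72: heading 42 -> 330
]
Final: pos=(0,0), heading=330, 5 segment(s) drawn

Start position: (0, 0)
Final position: (0, 0)
Distance = 0; < 1e-6 -> CLOSED

Answer: yes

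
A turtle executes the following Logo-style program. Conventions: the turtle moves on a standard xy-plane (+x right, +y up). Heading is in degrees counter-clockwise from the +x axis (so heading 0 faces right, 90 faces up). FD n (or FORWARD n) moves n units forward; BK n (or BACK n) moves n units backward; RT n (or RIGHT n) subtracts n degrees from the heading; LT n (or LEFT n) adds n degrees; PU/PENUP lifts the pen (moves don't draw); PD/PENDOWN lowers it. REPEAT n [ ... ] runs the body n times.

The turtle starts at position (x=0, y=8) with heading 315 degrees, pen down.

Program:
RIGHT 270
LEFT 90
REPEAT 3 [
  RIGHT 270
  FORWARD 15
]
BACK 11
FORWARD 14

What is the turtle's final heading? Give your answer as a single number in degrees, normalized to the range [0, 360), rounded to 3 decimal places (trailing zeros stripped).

Executing turtle program step by step:
Start: pos=(0,8), heading=315, pen down
RT 270: heading 315 -> 45
LT 90: heading 45 -> 135
REPEAT 3 [
  -- iteration 1/3 --
  RT 270: heading 135 -> 225
  FD 15: (0,8) -> (-10.607,-2.607) [heading=225, draw]
  -- iteration 2/3 --
  RT 270: heading 225 -> 315
  FD 15: (-10.607,-2.607) -> (0,-13.213) [heading=315, draw]
  -- iteration 3/3 --
  RT 270: heading 315 -> 45
  FD 15: (0,-13.213) -> (10.607,-2.607) [heading=45, draw]
]
BK 11: (10.607,-2.607) -> (2.828,-10.385) [heading=45, draw]
FD 14: (2.828,-10.385) -> (12.728,-0.485) [heading=45, draw]
Final: pos=(12.728,-0.485), heading=45, 5 segment(s) drawn

Answer: 45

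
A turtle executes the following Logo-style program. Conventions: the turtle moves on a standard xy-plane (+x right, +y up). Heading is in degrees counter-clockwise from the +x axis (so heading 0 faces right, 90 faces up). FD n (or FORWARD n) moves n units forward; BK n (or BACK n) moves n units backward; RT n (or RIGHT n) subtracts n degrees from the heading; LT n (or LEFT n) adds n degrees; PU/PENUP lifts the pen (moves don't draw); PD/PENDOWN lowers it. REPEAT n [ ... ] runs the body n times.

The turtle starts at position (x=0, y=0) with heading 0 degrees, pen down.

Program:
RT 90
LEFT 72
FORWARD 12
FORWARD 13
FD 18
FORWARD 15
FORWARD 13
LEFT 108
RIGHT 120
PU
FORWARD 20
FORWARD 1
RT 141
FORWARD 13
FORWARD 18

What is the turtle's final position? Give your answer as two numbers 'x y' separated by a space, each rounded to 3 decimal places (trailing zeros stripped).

Answer: 55.093 -37.29

Derivation:
Executing turtle program step by step:
Start: pos=(0,0), heading=0, pen down
RT 90: heading 0 -> 270
LT 72: heading 270 -> 342
FD 12: (0,0) -> (11.413,-3.708) [heading=342, draw]
FD 13: (11.413,-3.708) -> (23.776,-7.725) [heading=342, draw]
FD 18: (23.776,-7.725) -> (40.895,-13.288) [heading=342, draw]
FD 15: (40.895,-13.288) -> (55.161,-17.923) [heading=342, draw]
FD 13: (55.161,-17.923) -> (67.525,-21.94) [heading=342, draw]
LT 108: heading 342 -> 90
RT 120: heading 90 -> 330
PU: pen up
FD 20: (67.525,-21.94) -> (84.846,-31.94) [heading=330, move]
FD 1: (84.846,-31.94) -> (85.712,-32.44) [heading=330, move]
RT 141: heading 330 -> 189
FD 13: (85.712,-32.44) -> (72.872,-34.474) [heading=189, move]
FD 18: (72.872,-34.474) -> (55.093,-37.29) [heading=189, move]
Final: pos=(55.093,-37.29), heading=189, 5 segment(s) drawn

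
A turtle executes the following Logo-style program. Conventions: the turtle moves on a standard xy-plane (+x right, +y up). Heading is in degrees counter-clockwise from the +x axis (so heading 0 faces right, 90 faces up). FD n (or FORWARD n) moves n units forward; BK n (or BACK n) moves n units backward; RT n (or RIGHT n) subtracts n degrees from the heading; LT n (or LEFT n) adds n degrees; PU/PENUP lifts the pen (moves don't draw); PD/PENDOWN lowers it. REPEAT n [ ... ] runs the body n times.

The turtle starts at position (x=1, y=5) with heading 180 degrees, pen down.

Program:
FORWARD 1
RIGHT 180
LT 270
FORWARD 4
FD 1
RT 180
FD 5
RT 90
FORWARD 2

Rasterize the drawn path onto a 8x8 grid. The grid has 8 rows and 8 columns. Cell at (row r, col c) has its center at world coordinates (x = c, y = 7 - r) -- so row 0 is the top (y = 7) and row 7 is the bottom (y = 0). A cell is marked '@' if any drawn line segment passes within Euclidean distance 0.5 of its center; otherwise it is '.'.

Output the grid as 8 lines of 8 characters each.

Answer: ........
........
@@@.....
@.......
@.......
@.......
@.......
@.......

Derivation:
Segment 0: (1,5) -> (0,5)
Segment 1: (0,5) -> (-0,1)
Segment 2: (-0,1) -> (-0,0)
Segment 3: (-0,0) -> (-0,5)
Segment 4: (-0,5) -> (2,5)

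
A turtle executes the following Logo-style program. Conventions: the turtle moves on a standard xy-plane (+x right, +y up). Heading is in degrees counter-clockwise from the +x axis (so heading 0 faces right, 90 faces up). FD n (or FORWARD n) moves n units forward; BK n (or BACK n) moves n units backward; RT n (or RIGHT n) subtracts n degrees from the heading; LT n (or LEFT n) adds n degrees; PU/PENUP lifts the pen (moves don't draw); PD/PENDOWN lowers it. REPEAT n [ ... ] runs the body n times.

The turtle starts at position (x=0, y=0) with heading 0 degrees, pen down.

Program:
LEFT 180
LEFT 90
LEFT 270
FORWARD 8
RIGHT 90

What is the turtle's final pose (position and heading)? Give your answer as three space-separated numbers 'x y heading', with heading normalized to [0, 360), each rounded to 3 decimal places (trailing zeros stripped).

Answer: -8 0 90

Derivation:
Executing turtle program step by step:
Start: pos=(0,0), heading=0, pen down
LT 180: heading 0 -> 180
LT 90: heading 180 -> 270
LT 270: heading 270 -> 180
FD 8: (0,0) -> (-8,0) [heading=180, draw]
RT 90: heading 180 -> 90
Final: pos=(-8,0), heading=90, 1 segment(s) drawn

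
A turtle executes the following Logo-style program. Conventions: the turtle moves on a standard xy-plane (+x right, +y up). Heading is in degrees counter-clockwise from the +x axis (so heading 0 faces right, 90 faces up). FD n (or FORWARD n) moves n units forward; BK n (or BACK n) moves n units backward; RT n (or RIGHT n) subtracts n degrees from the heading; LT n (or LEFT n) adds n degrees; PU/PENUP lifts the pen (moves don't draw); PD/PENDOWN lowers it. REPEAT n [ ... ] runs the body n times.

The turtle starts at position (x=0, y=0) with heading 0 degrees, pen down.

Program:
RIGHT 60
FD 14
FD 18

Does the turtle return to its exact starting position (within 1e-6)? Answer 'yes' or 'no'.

Answer: no

Derivation:
Executing turtle program step by step:
Start: pos=(0,0), heading=0, pen down
RT 60: heading 0 -> 300
FD 14: (0,0) -> (7,-12.124) [heading=300, draw]
FD 18: (7,-12.124) -> (16,-27.713) [heading=300, draw]
Final: pos=(16,-27.713), heading=300, 2 segment(s) drawn

Start position: (0, 0)
Final position: (16, -27.713)
Distance = 32; >= 1e-6 -> NOT closed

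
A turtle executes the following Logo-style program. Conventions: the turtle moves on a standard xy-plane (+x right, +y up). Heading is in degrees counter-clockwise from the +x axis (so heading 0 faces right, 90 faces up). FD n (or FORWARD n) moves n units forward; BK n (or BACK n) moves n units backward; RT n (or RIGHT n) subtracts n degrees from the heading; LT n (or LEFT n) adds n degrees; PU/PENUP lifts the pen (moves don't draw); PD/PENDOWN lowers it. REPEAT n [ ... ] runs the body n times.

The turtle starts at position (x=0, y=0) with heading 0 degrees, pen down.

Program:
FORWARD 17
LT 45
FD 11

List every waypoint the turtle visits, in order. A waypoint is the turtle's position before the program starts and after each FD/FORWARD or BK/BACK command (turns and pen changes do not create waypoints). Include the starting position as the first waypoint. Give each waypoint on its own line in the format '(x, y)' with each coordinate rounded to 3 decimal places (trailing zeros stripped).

Answer: (0, 0)
(17, 0)
(24.778, 7.778)

Derivation:
Executing turtle program step by step:
Start: pos=(0,0), heading=0, pen down
FD 17: (0,0) -> (17,0) [heading=0, draw]
LT 45: heading 0 -> 45
FD 11: (17,0) -> (24.778,7.778) [heading=45, draw]
Final: pos=(24.778,7.778), heading=45, 2 segment(s) drawn
Waypoints (3 total):
(0, 0)
(17, 0)
(24.778, 7.778)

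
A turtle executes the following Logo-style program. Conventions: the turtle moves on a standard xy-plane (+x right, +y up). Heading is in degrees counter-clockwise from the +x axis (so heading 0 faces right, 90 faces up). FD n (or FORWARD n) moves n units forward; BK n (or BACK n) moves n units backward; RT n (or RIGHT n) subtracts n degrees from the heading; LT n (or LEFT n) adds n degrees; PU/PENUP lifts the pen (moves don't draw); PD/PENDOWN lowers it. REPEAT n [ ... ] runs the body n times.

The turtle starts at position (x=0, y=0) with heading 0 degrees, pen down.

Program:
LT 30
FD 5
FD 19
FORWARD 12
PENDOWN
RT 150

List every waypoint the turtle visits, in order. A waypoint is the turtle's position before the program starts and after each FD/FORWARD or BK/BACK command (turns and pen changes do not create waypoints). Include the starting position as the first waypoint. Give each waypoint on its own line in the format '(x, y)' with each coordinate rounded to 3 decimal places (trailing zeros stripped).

Executing turtle program step by step:
Start: pos=(0,0), heading=0, pen down
LT 30: heading 0 -> 30
FD 5: (0,0) -> (4.33,2.5) [heading=30, draw]
FD 19: (4.33,2.5) -> (20.785,12) [heading=30, draw]
FD 12: (20.785,12) -> (31.177,18) [heading=30, draw]
PD: pen down
RT 150: heading 30 -> 240
Final: pos=(31.177,18), heading=240, 3 segment(s) drawn
Waypoints (4 total):
(0, 0)
(4.33, 2.5)
(20.785, 12)
(31.177, 18)

Answer: (0, 0)
(4.33, 2.5)
(20.785, 12)
(31.177, 18)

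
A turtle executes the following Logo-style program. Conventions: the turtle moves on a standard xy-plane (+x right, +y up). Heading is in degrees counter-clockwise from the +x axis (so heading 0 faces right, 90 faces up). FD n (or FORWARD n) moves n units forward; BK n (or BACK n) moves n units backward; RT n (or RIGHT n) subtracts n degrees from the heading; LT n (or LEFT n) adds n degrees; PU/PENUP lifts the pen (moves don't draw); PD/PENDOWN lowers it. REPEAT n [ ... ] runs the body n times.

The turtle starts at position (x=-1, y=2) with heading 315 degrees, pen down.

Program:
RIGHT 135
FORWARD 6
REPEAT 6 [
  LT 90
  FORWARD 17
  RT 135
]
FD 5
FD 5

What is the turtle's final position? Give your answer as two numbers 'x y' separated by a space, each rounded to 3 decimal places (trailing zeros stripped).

Executing turtle program step by step:
Start: pos=(-1,2), heading=315, pen down
RT 135: heading 315 -> 180
FD 6: (-1,2) -> (-7,2) [heading=180, draw]
REPEAT 6 [
  -- iteration 1/6 --
  LT 90: heading 180 -> 270
  FD 17: (-7,2) -> (-7,-15) [heading=270, draw]
  RT 135: heading 270 -> 135
  -- iteration 2/6 --
  LT 90: heading 135 -> 225
  FD 17: (-7,-15) -> (-19.021,-27.021) [heading=225, draw]
  RT 135: heading 225 -> 90
  -- iteration 3/6 --
  LT 90: heading 90 -> 180
  FD 17: (-19.021,-27.021) -> (-36.021,-27.021) [heading=180, draw]
  RT 135: heading 180 -> 45
  -- iteration 4/6 --
  LT 90: heading 45 -> 135
  FD 17: (-36.021,-27.021) -> (-48.042,-15) [heading=135, draw]
  RT 135: heading 135 -> 0
  -- iteration 5/6 --
  LT 90: heading 0 -> 90
  FD 17: (-48.042,-15) -> (-48.042,2) [heading=90, draw]
  RT 135: heading 90 -> 315
  -- iteration 6/6 --
  LT 90: heading 315 -> 45
  FD 17: (-48.042,2) -> (-36.021,14.021) [heading=45, draw]
  RT 135: heading 45 -> 270
]
FD 5: (-36.021,14.021) -> (-36.021,9.021) [heading=270, draw]
FD 5: (-36.021,9.021) -> (-36.021,4.021) [heading=270, draw]
Final: pos=(-36.021,4.021), heading=270, 9 segment(s) drawn

Answer: -36.021 4.021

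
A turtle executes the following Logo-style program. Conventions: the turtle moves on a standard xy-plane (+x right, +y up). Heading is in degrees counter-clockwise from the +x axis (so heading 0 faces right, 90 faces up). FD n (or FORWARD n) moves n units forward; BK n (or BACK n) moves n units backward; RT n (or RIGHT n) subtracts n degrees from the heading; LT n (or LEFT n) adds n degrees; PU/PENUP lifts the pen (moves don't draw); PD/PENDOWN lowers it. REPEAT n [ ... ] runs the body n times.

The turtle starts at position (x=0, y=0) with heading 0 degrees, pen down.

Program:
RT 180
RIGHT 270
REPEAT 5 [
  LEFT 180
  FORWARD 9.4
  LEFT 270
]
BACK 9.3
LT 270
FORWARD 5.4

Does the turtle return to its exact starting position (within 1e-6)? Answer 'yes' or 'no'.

Answer: no

Derivation:
Executing turtle program step by step:
Start: pos=(0,0), heading=0, pen down
RT 180: heading 0 -> 180
RT 270: heading 180 -> 270
REPEAT 5 [
  -- iteration 1/5 --
  LT 180: heading 270 -> 90
  FD 9.4: (0,0) -> (0,9.4) [heading=90, draw]
  LT 270: heading 90 -> 0
  -- iteration 2/5 --
  LT 180: heading 0 -> 180
  FD 9.4: (0,9.4) -> (-9.4,9.4) [heading=180, draw]
  LT 270: heading 180 -> 90
  -- iteration 3/5 --
  LT 180: heading 90 -> 270
  FD 9.4: (-9.4,9.4) -> (-9.4,0) [heading=270, draw]
  LT 270: heading 270 -> 180
  -- iteration 4/5 --
  LT 180: heading 180 -> 0
  FD 9.4: (-9.4,0) -> (0,0) [heading=0, draw]
  LT 270: heading 0 -> 270
  -- iteration 5/5 --
  LT 180: heading 270 -> 90
  FD 9.4: (0,0) -> (0,9.4) [heading=90, draw]
  LT 270: heading 90 -> 0
]
BK 9.3: (0,9.4) -> (-9.3,9.4) [heading=0, draw]
LT 270: heading 0 -> 270
FD 5.4: (-9.3,9.4) -> (-9.3,4) [heading=270, draw]
Final: pos=(-9.3,4), heading=270, 7 segment(s) drawn

Start position: (0, 0)
Final position: (-9.3, 4)
Distance = 10.124; >= 1e-6 -> NOT closed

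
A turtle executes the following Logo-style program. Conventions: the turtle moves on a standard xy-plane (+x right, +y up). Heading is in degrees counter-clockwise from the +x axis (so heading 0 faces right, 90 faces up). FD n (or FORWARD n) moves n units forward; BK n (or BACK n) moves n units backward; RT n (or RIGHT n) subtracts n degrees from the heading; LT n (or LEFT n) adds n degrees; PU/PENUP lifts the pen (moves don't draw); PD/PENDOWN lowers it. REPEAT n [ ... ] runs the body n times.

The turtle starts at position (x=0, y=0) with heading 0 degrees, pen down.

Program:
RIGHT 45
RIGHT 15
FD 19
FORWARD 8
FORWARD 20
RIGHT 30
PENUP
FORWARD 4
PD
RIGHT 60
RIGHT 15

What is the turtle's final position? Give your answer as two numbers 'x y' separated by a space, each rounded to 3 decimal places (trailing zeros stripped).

Executing turtle program step by step:
Start: pos=(0,0), heading=0, pen down
RT 45: heading 0 -> 315
RT 15: heading 315 -> 300
FD 19: (0,0) -> (9.5,-16.454) [heading=300, draw]
FD 8: (9.5,-16.454) -> (13.5,-23.383) [heading=300, draw]
FD 20: (13.5,-23.383) -> (23.5,-40.703) [heading=300, draw]
RT 30: heading 300 -> 270
PU: pen up
FD 4: (23.5,-40.703) -> (23.5,-44.703) [heading=270, move]
PD: pen down
RT 60: heading 270 -> 210
RT 15: heading 210 -> 195
Final: pos=(23.5,-44.703), heading=195, 3 segment(s) drawn

Answer: 23.5 -44.703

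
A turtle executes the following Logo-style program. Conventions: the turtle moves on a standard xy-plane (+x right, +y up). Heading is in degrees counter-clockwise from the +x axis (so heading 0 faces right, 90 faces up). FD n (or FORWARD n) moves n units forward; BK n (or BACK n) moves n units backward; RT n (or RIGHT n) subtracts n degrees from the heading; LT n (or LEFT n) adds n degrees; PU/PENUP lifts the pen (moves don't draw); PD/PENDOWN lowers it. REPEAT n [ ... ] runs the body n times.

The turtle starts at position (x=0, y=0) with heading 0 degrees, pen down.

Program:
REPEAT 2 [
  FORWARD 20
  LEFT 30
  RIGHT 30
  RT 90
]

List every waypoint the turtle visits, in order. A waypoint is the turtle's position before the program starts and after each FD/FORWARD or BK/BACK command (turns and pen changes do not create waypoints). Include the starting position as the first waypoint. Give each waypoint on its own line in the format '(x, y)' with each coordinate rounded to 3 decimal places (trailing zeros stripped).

Answer: (0, 0)
(20, 0)
(20, -20)

Derivation:
Executing turtle program step by step:
Start: pos=(0,0), heading=0, pen down
REPEAT 2 [
  -- iteration 1/2 --
  FD 20: (0,0) -> (20,0) [heading=0, draw]
  LT 30: heading 0 -> 30
  RT 30: heading 30 -> 0
  RT 90: heading 0 -> 270
  -- iteration 2/2 --
  FD 20: (20,0) -> (20,-20) [heading=270, draw]
  LT 30: heading 270 -> 300
  RT 30: heading 300 -> 270
  RT 90: heading 270 -> 180
]
Final: pos=(20,-20), heading=180, 2 segment(s) drawn
Waypoints (3 total):
(0, 0)
(20, 0)
(20, -20)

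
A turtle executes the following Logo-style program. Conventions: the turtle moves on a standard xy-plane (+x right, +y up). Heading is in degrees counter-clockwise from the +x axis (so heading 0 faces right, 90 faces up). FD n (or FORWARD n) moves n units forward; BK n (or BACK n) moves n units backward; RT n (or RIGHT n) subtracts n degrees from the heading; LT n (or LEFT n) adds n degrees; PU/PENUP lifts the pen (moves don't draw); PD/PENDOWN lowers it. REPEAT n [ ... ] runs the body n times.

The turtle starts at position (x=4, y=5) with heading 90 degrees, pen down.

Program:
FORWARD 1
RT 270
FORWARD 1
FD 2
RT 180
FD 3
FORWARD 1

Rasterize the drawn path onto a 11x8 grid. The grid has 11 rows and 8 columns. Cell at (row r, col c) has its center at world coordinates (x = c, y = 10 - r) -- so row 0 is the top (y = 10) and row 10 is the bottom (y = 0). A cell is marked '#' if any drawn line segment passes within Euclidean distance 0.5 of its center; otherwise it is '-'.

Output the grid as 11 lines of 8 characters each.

Answer: --------
--------
--------
--------
-#####--
----#---
--------
--------
--------
--------
--------

Derivation:
Segment 0: (4,5) -> (4,6)
Segment 1: (4,6) -> (3,6)
Segment 2: (3,6) -> (1,6)
Segment 3: (1,6) -> (4,6)
Segment 4: (4,6) -> (5,6)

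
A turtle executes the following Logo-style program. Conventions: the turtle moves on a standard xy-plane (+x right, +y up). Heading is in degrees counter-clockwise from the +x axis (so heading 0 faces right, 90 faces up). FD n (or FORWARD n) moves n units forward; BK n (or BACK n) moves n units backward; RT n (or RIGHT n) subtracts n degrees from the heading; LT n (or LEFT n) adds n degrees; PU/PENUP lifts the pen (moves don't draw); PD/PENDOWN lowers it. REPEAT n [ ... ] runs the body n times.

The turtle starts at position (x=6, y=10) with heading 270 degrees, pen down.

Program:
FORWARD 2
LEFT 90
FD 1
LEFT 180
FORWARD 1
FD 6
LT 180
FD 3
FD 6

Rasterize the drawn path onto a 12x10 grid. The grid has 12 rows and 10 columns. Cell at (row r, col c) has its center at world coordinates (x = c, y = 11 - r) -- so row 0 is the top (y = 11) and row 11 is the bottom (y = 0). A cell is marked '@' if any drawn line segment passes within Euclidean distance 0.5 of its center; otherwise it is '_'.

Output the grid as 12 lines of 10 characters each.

Answer: __________
______@___
______@___
@@@@@@@@@@
__________
__________
__________
__________
__________
__________
__________
__________

Derivation:
Segment 0: (6,10) -> (6,8)
Segment 1: (6,8) -> (7,8)
Segment 2: (7,8) -> (6,8)
Segment 3: (6,8) -> (0,8)
Segment 4: (0,8) -> (3,8)
Segment 5: (3,8) -> (9,8)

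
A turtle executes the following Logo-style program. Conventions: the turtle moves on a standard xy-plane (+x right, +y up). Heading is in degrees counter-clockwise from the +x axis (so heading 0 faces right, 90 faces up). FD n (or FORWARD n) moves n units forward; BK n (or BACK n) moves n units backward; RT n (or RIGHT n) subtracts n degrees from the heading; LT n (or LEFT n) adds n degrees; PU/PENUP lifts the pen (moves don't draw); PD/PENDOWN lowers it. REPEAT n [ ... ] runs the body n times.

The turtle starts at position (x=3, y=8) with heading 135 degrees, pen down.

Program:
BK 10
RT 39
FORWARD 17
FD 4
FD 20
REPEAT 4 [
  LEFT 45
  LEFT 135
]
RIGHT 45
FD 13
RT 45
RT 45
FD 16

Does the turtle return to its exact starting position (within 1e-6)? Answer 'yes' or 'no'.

Answer: no

Derivation:
Executing turtle program step by step:
Start: pos=(3,8), heading=135, pen down
BK 10: (3,8) -> (10.071,0.929) [heading=135, draw]
RT 39: heading 135 -> 96
FD 17: (10.071,0.929) -> (8.294,17.836) [heading=96, draw]
FD 4: (8.294,17.836) -> (7.876,21.814) [heading=96, draw]
FD 20: (7.876,21.814) -> (5.785,41.704) [heading=96, draw]
REPEAT 4 [
  -- iteration 1/4 --
  LT 45: heading 96 -> 141
  LT 135: heading 141 -> 276
  -- iteration 2/4 --
  LT 45: heading 276 -> 321
  LT 135: heading 321 -> 96
  -- iteration 3/4 --
  LT 45: heading 96 -> 141
  LT 135: heading 141 -> 276
  -- iteration 4/4 --
  LT 45: heading 276 -> 321
  LT 135: heading 321 -> 96
]
RT 45: heading 96 -> 51
FD 13: (5.785,41.704) -> (13.967,51.807) [heading=51, draw]
RT 45: heading 51 -> 6
RT 45: heading 6 -> 321
FD 16: (13.967,51.807) -> (26.401,41.738) [heading=321, draw]
Final: pos=(26.401,41.738), heading=321, 6 segment(s) drawn

Start position: (3, 8)
Final position: (26.401, 41.738)
Distance = 41.059; >= 1e-6 -> NOT closed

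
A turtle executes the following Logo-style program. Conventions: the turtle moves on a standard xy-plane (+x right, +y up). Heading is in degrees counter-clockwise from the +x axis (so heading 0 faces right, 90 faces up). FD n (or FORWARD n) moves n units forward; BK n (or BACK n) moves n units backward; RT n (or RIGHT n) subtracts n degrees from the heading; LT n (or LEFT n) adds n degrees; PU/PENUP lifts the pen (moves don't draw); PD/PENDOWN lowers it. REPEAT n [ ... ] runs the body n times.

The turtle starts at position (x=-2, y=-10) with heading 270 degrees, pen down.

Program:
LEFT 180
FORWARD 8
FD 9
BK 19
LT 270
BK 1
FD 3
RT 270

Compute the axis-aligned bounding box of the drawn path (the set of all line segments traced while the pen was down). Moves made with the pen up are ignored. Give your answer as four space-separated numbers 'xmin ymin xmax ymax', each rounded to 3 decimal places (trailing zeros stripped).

Answer: -3 -12 0 7

Derivation:
Executing turtle program step by step:
Start: pos=(-2,-10), heading=270, pen down
LT 180: heading 270 -> 90
FD 8: (-2,-10) -> (-2,-2) [heading=90, draw]
FD 9: (-2,-2) -> (-2,7) [heading=90, draw]
BK 19: (-2,7) -> (-2,-12) [heading=90, draw]
LT 270: heading 90 -> 0
BK 1: (-2,-12) -> (-3,-12) [heading=0, draw]
FD 3: (-3,-12) -> (0,-12) [heading=0, draw]
RT 270: heading 0 -> 90
Final: pos=(0,-12), heading=90, 5 segment(s) drawn

Segment endpoints: x in {-3, -2, -2, -2, -2, 0}, y in {-12, -12, -10, -2, 7}
xmin=-3, ymin=-12, xmax=0, ymax=7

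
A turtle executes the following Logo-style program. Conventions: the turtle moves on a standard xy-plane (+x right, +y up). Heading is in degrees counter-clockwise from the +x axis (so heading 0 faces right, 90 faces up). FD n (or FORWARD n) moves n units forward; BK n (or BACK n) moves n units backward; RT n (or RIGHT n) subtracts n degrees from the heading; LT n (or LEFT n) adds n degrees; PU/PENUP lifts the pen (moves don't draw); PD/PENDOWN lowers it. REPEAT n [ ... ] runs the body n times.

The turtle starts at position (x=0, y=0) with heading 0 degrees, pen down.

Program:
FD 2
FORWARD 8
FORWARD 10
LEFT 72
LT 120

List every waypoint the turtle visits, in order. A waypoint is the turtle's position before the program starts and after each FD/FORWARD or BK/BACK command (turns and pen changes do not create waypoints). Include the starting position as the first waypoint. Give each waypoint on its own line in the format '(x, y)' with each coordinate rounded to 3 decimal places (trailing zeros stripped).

Executing turtle program step by step:
Start: pos=(0,0), heading=0, pen down
FD 2: (0,0) -> (2,0) [heading=0, draw]
FD 8: (2,0) -> (10,0) [heading=0, draw]
FD 10: (10,0) -> (20,0) [heading=0, draw]
LT 72: heading 0 -> 72
LT 120: heading 72 -> 192
Final: pos=(20,0), heading=192, 3 segment(s) drawn
Waypoints (4 total):
(0, 0)
(2, 0)
(10, 0)
(20, 0)

Answer: (0, 0)
(2, 0)
(10, 0)
(20, 0)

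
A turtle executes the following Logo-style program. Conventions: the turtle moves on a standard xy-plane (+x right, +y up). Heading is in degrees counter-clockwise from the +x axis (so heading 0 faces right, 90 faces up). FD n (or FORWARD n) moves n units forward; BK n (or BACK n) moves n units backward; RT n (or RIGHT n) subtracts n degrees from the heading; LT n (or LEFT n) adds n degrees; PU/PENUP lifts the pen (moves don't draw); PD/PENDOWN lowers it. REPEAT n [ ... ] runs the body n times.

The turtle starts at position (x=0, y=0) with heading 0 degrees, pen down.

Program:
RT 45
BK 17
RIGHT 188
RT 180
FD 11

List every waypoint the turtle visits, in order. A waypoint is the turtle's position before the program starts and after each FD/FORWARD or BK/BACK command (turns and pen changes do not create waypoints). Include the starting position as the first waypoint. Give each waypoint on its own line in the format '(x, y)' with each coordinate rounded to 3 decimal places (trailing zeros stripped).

Answer: (0, 0)
(-12.021, 12.021)
(-5.401, 3.236)

Derivation:
Executing turtle program step by step:
Start: pos=(0,0), heading=0, pen down
RT 45: heading 0 -> 315
BK 17: (0,0) -> (-12.021,12.021) [heading=315, draw]
RT 188: heading 315 -> 127
RT 180: heading 127 -> 307
FD 11: (-12.021,12.021) -> (-5.401,3.236) [heading=307, draw]
Final: pos=(-5.401,3.236), heading=307, 2 segment(s) drawn
Waypoints (3 total):
(0, 0)
(-12.021, 12.021)
(-5.401, 3.236)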